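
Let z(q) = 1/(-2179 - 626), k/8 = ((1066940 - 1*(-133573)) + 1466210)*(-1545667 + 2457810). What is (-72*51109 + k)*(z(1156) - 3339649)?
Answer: -182290665832556556191744/2805 ≈ -6.4988e+19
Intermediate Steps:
k = 19459461739112 (k = 8*(((1066940 - 1*(-133573)) + 1466210)*(-1545667 + 2457810)) = 8*(((1066940 + 133573) + 1466210)*912143) = 8*((1200513 + 1466210)*912143) = 8*(2666723*912143) = 8*2432432717389 = 19459461739112)
z(q) = -1/2805 (z(q) = 1/(-2805) = -1/2805)
(-72*51109 + k)*(z(1156) - 3339649) = (-72*51109 + 19459461739112)*(-1/2805 - 3339649) = (-3679848 + 19459461739112)*(-9367715446/2805) = 19459458059264*(-9367715446/2805) = -182290665832556556191744/2805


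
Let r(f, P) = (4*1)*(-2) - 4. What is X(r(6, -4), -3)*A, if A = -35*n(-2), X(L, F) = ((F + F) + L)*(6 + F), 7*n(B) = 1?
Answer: 270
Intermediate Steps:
n(B) = 1/7 (n(B) = (1/7)*1 = 1/7)
r(f, P) = -12 (r(f, P) = 4*(-2) - 4 = -8 - 4 = -12)
X(L, F) = (6 + F)*(L + 2*F) (X(L, F) = (2*F + L)*(6 + F) = (L + 2*F)*(6 + F) = (6 + F)*(L + 2*F))
A = -5 (A = -35*1/7 = -5)
X(r(6, -4), -3)*A = (2*(-3)**2 + 6*(-12) + 12*(-3) - 3*(-12))*(-5) = (2*9 - 72 - 36 + 36)*(-5) = (18 - 72 - 36 + 36)*(-5) = -54*(-5) = 270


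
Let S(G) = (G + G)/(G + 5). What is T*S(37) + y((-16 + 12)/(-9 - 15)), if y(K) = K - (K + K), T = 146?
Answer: 3599/14 ≈ 257.07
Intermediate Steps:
S(G) = 2*G/(5 + G) (S(G) = (2*G)/(5 + G) = 2*G/(5 + G))
y(K) = -K (y(K) = K - 2*K = -K)
T*S(37) + y((-16 + 12)/(-9 - 15)) = 146*(2*37/(5 + 37)) - (-16 + 12)/(-9 - 15) = 146*(2*37/42) - (-4)/(-24) = 146*(2*37*(1/42)) - (-4)*(-1)/24 = 146*(37/21) - 1*1/6 = 5402/21 - 1/6 = 3599/14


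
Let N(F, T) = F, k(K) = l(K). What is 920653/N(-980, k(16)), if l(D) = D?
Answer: -920653/980 ≈ -939.44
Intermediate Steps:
k(K) = K
920653/N(-980, k(16)) = 920653/(-980) = 920653*(-1/980) = -920653/980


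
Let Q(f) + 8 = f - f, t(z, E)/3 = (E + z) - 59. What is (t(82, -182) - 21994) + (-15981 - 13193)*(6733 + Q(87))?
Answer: -196217621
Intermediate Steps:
t(z, E) = -177 + 3*E + 3*z (t(z, E) = 3*((E + z) - 59) = 3*(-59 + E + z) = -177 + 3*E + 3*z)
Q(f) = -8 (Q(f) = -8 + (f - f) = -8 + 0 = -8)
(t(82, -182) - 21994) + (-15981 - 13193)*(6733 + Q(87)) = ((-177 + 3*(-182) + 3*82) - 21994) + (-15981 - 13193)*(6733 - 8) = ((-177 - 546 + 246) - 21994) - 29174*6725 = (-477 - 21994) - 196195150 = -22471 - 196195150 = -196217621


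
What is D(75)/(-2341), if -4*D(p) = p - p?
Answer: 0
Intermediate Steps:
D(p) = 0 (D(p) = -(p - p)/4 = -¼*0 = 0)
D(75)/(-2341) = 0/(-2341) = 0*(-1/2341) = 0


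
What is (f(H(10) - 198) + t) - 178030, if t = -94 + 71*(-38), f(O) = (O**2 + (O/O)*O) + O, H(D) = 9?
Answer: -145479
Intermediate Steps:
f(O) = O**2 + 2*O (f(O) = (O**2 + 1*O) + O = (O**2 + O) + O = (O + O**2) + O = O**2 + 2*O)
t = -2792 (t = -94 - 2698 = -2792)
(f(H(10) - 198) + t) - 178030 = ((9 - 198)*(2 + (9 - 198)) - 2792) - 178030 = (-189*(2 - 189) - 2792) - 178030 = (-189*(-187) - 2792) - 178030 = (35343 - 2792) - 178030 = 32551 - 178030 = -145479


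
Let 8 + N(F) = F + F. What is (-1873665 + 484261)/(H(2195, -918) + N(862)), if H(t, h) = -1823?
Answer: 1389404/107 ≈ 12985.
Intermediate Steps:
N(F) = -8 + 2*F (N(F) = -8 + (F + F) = -8 + 2*F)
(-1873665 + 484261)/(H(2195, -918) + N(862)) = (-1873665 + 484261)/(-1823 + (-8 + 2*862)) = -1389404/(-1823 + (-8 + 1724)) = -1389404/(-1823 + 1716) = -1389404/(-107) = -1389404*(-1/107) = 1389404/107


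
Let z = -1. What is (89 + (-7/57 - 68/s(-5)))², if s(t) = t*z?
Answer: 460274116/81225 ≈ 5666.7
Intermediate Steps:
s(t) = -t (s(t) = t*(-1) = -t)
(89 + (-7/57 - 68/s(-5)))² = (89 + (-7/57 - 68/((-1*(-5)))))² = (89 + (-7*1/57 - 68/5))² = (89 + (-7/57 - 68*⅕))² = (89 + (-7/57 - 68/5))² = (89 - 3911/285)² = (21454/285)² = 460274116/81225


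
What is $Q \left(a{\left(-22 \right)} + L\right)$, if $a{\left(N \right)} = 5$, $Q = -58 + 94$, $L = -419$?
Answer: $-14904$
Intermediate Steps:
$Q = 36$
$Q \left(a{\left(-22 \right)} + L\right) = 36 \left(5 - 419\right) = 36 \left(-414\right) = -14904$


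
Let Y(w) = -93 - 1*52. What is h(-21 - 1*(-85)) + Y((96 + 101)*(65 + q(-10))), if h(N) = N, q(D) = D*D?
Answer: -81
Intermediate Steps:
q(D) = D²
Y(w) = -145 (Y(w) = -93 - 52 = -145)
h(-21 - 1*(-85)) + Y((96 + 101)*(65 + q(-10))) = (-21 - 1*(-85)) - 145 = (-21 + 85) - 145 = 64 - 145 = -81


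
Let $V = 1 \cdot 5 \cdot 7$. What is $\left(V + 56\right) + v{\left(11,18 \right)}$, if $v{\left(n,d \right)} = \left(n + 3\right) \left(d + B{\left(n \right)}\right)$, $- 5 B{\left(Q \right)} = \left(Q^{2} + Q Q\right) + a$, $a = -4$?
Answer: $- \frac{1617}{5} \approx -323.4$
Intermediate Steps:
$V = 35$ ($V = 5 \cdot 7 = 35$)
$B{\left(Q \right)} = \frac{4}{5} - \frac{2 Q^{2}}{5}$ ($B{\left(Q \right)} = - \frac{\left(Q^{2} + Q Q\right) - 4}{5} = - \frac{\left(Q^{2} + Q^{2}\right) - 4}{5} = - \frac{2 Q^{2} - 4}{5} = - \frac{-4 + 2 Q^{2}}{5} = \frac{4}{5} - \frac{2 Q^{2}}{5}$)
$v{\left(n,d \right)} = \left(3 + n\right) \left(\frac{4}{5} + d - \frac{2 n^{2}}{5}\right)$ ($v{\left(n,d \right)} = \left(n + 3\right) \left(d - \left(- \frac{4}{5} + \frac{2 n^{2}}{5}\right)\right) = \left(3 + n\right) \left(\frac{4}{5} + d - \frac{2 n^{2}}{5}\right)$)
$\left(V + 56\right) + v{\left(11,18 \right)} = \left(35 + 56\right) + \left(\frac{12}{5} + 3 \cdot 18 - \frac{6 \cdot 11^{2}}{5} + 18 \cdot 11 - \frac{22 \left(-2 + 11^{2}\right)}{5}\right) = 91 + \left(\frac{12}{5} + 54 - \frac{726}{5} + 198 - \frac{22 \left(-2 + 121\right)}{5}\right) = 91 + \left(\frac{12}{5} + 54 - \frac{726}{5} + 198 - \frac{22}{5} \cdot 119\right) = 91 + \left(\frac{12}{5} + 54 - \frac{726}{5} + 198 - \frac{2618}{5}\right) = 91 - \frac{2072}{5} = - \frac{1617}{5}$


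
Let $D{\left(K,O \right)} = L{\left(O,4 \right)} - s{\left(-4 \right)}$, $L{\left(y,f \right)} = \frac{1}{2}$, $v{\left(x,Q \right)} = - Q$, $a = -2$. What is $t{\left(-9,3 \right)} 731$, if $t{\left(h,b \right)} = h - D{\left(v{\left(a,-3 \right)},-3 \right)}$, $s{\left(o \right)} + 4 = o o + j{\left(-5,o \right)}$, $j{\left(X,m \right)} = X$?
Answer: $- \frac{3655}{2} \approx -1827.5$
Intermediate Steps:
$L{\left(y,f \right)} = \frac{1}{2}$
$s{\left(o \right)} = -9 + o^{2}$ ($s{\left(o \right)} = -4 + \left(o o - 5\right) = -4 + \left(o^{2} - 5\right) = -4 + \left(-5 + o^{2}\right) = -9 + o^{2}$)
$D{\left(K,O \right)} = - \frac{13}{2}$ ($D{\left(K,O \right)} = \frac{1}{2} - \left(-9 + \left(-4\right)^{2}\right) = \frac{1}{2} - \left(-9 + 16\right) = \frac{1}{2} - 7 = - \frac{13}{2}$)
$t{\left(h,b \right)} = \frac{13}{2} + h$ ($t{\left(h,b \right)} = h - - \frac{13}{2} = h + \frac{13}{2} = \frac{13}{2} + h$)
$t{\left(-9,3 \right)} 731 = \left(\frac{13}{2} - 9\right) 731 = \left(- \frac{5}{2}\right) 731 = - \frac{3655}{2}$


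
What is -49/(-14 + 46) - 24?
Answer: -817/32 ≈ -25.531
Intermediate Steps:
-49/(-14 + 46) - 24 = -49/32 - 24 = -817/32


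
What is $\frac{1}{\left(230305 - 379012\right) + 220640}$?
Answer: $\frac{1}{71933} \approx 1.3902 \cdot 10^{-5}$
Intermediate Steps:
$\frac{1}{\left(230305 - 379012\right) + 220640} = \frac{1}{-148707 + 220640} = \frac{1}{71933}$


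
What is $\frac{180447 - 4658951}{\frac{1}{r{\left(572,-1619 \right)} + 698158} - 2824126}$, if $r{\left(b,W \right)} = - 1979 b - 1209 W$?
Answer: $\frac{6823184462664}{4302671750165} \approx 1.5858$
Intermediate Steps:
$\frac{180447 - 4658951}{\frac{1}{r{\left(572,-1619 \right)} + 698158} - 2824126} = \frac{180447 - 4658951}{\frac{1}{\left(\left(-1979\right) 572 - -1957371\right) + 698158} - 2824126} = - \frac{4478504}{\frac{1}{\left(-1131988 + 1957371\right) + 698158} - 2824126} = - \frac{4478504}{\frac{1}{825383 + 698158} - 2824126} = - \frac{4478504}{\frac{1}{1523541} - 2824126} = - \frac{4478504}{- \frac{4302671750165}{1523541}} = \left(-4478504\right) \left(- \frac{1523541}{4302671750165}\right) = \frac{6823184462664}{4302671750165}$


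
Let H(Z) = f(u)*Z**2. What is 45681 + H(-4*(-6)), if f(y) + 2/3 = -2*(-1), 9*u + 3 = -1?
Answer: 46449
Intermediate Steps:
u = -4/9 (u = -1/3 + (1/9)*(-1) = -1/3 - 1/9 = -4/9 ≈ -0.44444)
f(y) = 4/3 (f(y) = -2/3 - 2*(-1) = -2/3 + 2 = 4/3)
H(Z) = 4*Z**2/3
45681 + H(-4*(-6)) = 45681 + 4*(-4*(-6))**2/3 = 45681 + (4/3)*24**2 = 45681 + (4/3)*576 = 45681 + 768 = 46449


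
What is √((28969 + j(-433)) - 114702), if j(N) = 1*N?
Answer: 3*I*√9574 ≈ 293.54*I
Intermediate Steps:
j(N) = N
√((28969 + j(-433)) - 114702) = √((28969 - 433) - 114702) = √(28536 - 114702) = √(-86166) = 3*I*√9574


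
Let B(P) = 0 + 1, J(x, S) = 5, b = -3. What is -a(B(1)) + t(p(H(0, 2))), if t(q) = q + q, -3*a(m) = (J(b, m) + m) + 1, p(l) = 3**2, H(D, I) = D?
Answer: 61/3 ≈ 20.333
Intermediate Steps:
p(l) = 9
B(P) = 1
a(m) = -2 - m/3 (a(m) = -((5 + m) + 1)/3 = -(6 + m)/3 = -2 - m/3)
t(q) = 2*q
-a(B(1)) + t(p(H(0, 2))) = -(-2 - 1/3*1) + 2*9 = -(-2 - 1/3) + 18 = -1*(-7/3) + 18 = 7/3 + 18 = 61/3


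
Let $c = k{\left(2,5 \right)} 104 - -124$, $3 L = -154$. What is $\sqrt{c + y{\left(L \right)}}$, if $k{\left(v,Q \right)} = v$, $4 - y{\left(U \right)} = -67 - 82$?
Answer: $\sqrt{485} \approx 22.023$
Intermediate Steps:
$L = - \frac{154}{3}$ ($L = \frac{1}{3} \left(-154\right) = - \frac{154}{3} \approx -51.333$)
$y{\left(U \right)} = 153$ ($y{\left(U \right)} = 4 - \left(-67 - 82\right) = 4 - -149 = 4 + 149 = 153$)
$c = 332$ ($c = 2 \cdot 104 - -124 = 208 + 124 = 332$)
$\sqrt{c + y{\left(L \right)}} = \sqrt{332 + 153} = \sqrt{485}$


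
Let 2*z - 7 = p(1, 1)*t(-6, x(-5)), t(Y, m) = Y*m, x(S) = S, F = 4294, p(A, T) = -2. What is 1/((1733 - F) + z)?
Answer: -2/5175 ≈ -0.00038647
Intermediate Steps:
z = -53/2 (z = 7/2 + (-(-12)*(-5))/2 = 7/2 + (-2*30)/2 = 7/2 + (½)*(-60) = 7/2 - 30 = -53/2 ≈ -26.500)
1/((1733 - F) + z) = 1/((1733 - 1*4294) - 53/2) = 1/((1733 - 4294) - 53/2) = 1/(-2561 - 53/2) = 1/(-5175/2) = -2/5175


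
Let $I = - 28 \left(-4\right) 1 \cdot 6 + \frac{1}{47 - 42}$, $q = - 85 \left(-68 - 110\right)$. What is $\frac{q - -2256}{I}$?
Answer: $\frac{86930}{3361} \approx 25.864$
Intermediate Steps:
$q = 15130$ ($q = \left(-85\right) \left(-178\right) = 15130$)
$I = \frac{3361}{5}$ ($I = - 28 \left(\left(-4\right) 6\right) + \frac{1}{5} = \left(-28\right) \left(-24\right) + \frac{1}{5} = 672 + \frac{1}{5} = \frac{3361}{5} \approx 672.2$)
$\frac{q - -2256}{I} = \frac{15130 - -2256}{\frac{3361}{5}} = \left(15130 + \left(-20734 + 22990\right)\right) \frac{5}{3361} = \left(15130 + 2256\right) \frac{5}{3361} = 17386 \cdot \frac{5}{3361} = \frac{86930}{3361}$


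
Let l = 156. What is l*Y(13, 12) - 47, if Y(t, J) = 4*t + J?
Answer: 9937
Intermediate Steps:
Y(t, J) = J + 4*t
l*Y(13, 12) - 47 = 156*(12 + 4*13) - 47 = 156*(12 + 52) - 47 = 156*64 - 47 = 9984 - 47 = 9937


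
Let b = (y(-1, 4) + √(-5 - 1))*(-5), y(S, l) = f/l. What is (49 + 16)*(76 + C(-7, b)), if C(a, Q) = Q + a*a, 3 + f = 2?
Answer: 32825/4 - 325*I*√6 ≈ 8206.3 - 796.08*I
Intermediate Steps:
f = -1 (f = -3 + 2 = -1)
y(S, l) = -1/l
b = 5/4 - 5*I*√6 (b = (-1/4 + √(-5 - 1))*(-5) = (-1*¼ + √(-6))*(-5) = (-¼ + I*√6)*(-5) = 5/4 - 5*I*√6 ≈ 1.25 - 12.247*I)
C(a, Q) = Q + a²
(49 + 16)*(76 + C(-7, b)) = (49 + 16)*(76 + ((5/4 - 5*I*√6) + (-7)²)) = 65*(76 + ((5/4 - 5*I*√6) + 49)) = 65*(76 + (201/4 - 5*I*√6)) = 65*(505/4 - 5*I*√6) = 32825/4 - 325*I*√6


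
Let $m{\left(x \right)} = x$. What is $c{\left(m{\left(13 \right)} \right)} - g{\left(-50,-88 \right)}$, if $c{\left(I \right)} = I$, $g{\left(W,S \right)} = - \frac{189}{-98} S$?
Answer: $\frac{1279}{7} \approx 182.71$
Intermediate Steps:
$g{\left(W,S \right)} = \frac{27 S}{14}$ ($g{\left(W,S \right)} = \left(-189\right) \left(- \frac{1}{98}\right) S = \frac{27 S}{14}$)
$c{\left(m{\left(13 \right)} \right)} - g{\left(-50,-88 \right)} = 13 - \frac{27}{14} \left(-88\right) = 13 - - \frac{1188}{7} = 13 + \frac{1188}{7} = \frac{1279}{7}$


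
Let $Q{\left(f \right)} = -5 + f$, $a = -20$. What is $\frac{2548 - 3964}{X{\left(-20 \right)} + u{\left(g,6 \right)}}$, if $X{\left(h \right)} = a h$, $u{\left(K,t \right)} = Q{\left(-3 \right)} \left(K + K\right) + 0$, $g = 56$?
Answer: $\frac{177}{62} \approx 2.8548$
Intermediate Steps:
$u{\left(K,t \right)} = - 16 K$ ($u{\left(K,t \right)} = \left(-5 - 3\right) \left(K + K\right) + 0 = - 8 \cdot 2 K + 0 = - 16 K + 0 = - 16 K$)
$X{\left(h \right)} = - 20 h$
$\frac{2548 - 3964}{X{\left(-20 \right)} + u{\left(g,6 \right)}} = \frac{2548 - 3964}{\left(-20\right) \left(-20\right) - 896} = - \frac{1416}{400 - 896} = - \frac{1416}{-496} = \left(-1416\right) \left(- \frac{1}{496}\right) = \frac{177}{62}$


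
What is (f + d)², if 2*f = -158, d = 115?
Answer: 1296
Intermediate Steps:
f = -79 (f = (½)*(-158) = -79)
(f + d)² = (-79 + 115)² = 36² = 1296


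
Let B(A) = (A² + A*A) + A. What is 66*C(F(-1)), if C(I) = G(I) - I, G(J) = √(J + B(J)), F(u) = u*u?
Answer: 66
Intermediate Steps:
F(u) = u²
B(A) = A + 2*A² (B(A) = (A² + A²) + A = 2*A² + A = A + 2*A²)
G(J) = √(J + J*(1 + 2*J))
C(I) = -I + √2*√(I*(1 + I)) (C(I) = √2*√(I*(1 + I)) - I = -I + √2*√(I*(1 + I)))
66*C(F(-1)) = 66*(-1*(-1)² + √2*√((-1)²*(1 + (-1)²))) = 66*(-1*1 + √2*√(1*(1 + 1))) = 66*(-1 + √2*√(1*2)) = 66*(-1 + √2*√2) = 66*(-1 + 2) = 66*1 = 66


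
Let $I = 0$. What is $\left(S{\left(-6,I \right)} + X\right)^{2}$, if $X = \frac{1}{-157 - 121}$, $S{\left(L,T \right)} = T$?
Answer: $\frac{1}{77284} \approx 1.2939 \cdot 10^{-5}$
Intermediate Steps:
$X = - \frac{1}{278}$ ($X = \frac{1}{-278} = - \frac{1}{278} \approx -0.0035971$)
$\left(S{\left(-6,I \right)} + X\right)^{2} = \left(0 - \frac{1}{278}\right)^{2} = \left(- \frac{1}{278}\right)^{2} = \frac{1}{77284}$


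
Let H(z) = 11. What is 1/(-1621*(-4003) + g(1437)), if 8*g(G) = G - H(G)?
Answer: 4/25956165 ≈ 1.5411e-7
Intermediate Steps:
g(G) = -11/8 + G/8 (g(G) = (G - 1*11)/8 = (G - 11)/8 = (-11 + G)/8 = -11/8 + G/8)
1/(-1621*(-4003) + g(1437)) = 1/(-1621*(-4003) + (-11/8 + (⅛)*1437)) = 1/(6488863 + (-11/8 + 1437/8)) = 1/(6488863 + 713/4) = 1/(25956165/4) = 4/25956165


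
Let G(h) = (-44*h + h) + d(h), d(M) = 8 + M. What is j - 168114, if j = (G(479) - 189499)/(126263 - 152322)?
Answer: -4380673117/26059 ≈ -1.6811e+5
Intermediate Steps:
G(h) = 8 - 42*h (G(h) = (-44*h + h) + (8 + h) = -43*h + (8 + h) = 8 - 42*h)
j = 209609/26059 (j = ((8 - 42*479) - 189499)/(126263 - 152322) = ((8 - 20118) - 189499)/(-26059) = (-20110 - 189499)*(-1/26059) = -209609*(-1/26059) = 209609/26059 ≈ 8.0436)
j - 168114 = 209609/26059 - 168114 = -4380673117/26059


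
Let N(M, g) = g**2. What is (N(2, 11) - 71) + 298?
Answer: 348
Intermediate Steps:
(N(2, 11) - 71) + 298 = (11**2 - 71) + 298 = (121 - 71) + 298 = 50 + 298 = 348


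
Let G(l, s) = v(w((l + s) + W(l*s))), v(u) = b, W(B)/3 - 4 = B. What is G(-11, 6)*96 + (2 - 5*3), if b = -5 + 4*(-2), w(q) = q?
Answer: -1261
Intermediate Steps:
W(B) = 12 + 3*B
b = -13 (b = -5 - 8 = -13)
v(u) = -13
G(l, s) = -13
G(-11, 6)*96 + (2 - 5*3) = -13*96 + (2 - 5*3) = -1248 + (2 - 15) = -1248 - 13 = -1261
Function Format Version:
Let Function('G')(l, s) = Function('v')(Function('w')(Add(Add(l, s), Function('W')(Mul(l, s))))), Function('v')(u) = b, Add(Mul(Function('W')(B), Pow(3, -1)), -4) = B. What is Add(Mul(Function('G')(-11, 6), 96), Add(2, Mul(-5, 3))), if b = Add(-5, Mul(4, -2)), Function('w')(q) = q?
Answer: -1261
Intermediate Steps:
Function('W')(B) = Add(12, Mul(3, B))
b = -13 (b = Add(-5, -8) = -13)
Function('v')(u) = -13
Function('G')(l, s) = -13
Add(Mul(Function('G')(-11, 6), 96), Add(2, Mul(-5, 3))) = Add(Mul(-13, 96), Add(2, Mul(-5, 3))) = Add(-1248, Add(2, -15)) = Add(-1248, -13) = -1261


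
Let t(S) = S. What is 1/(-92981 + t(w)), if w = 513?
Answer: -1/92468 ≈ -1.0815e-5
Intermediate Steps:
1/(-92981 + t(w)) = 1/(-92981 + 513) = 1/(-92468) = -1/92468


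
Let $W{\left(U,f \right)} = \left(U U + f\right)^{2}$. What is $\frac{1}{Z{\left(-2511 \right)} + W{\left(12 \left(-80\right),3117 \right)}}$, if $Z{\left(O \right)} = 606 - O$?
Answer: $\frac{1}{855101533206} \approx 1.1695 \cdot 10^{-12}$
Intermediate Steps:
$W{\left(U,f \right)} = \left(f + U^{2}\right)^{2}$ ($W{\left(U,f \right)} = \left(U^{2} + f\right)^{2} = \left(f + U^{2}\right)^{2}$)
$\frac{1}{Z{\left(-2511 \right)} + W{\left(12 \left(-80\right),3117 \right)}} = \frac{1}{\left(606 - -2511\right) + \left(3117 + \left(12 \left(-80\right)\right)^{2}\right)^{2}} = \frac{1}{\left(606 + 2511\right) + \left(3117 + \left(-960\right)^{2}\right)^{2}} = \frac{1}{3117 + \left(3117 + 921600\right)^{2}} = \frac{1}{3117 + 924717^{2}} = \frac{1}{3117 + 855101530089} = \frac{1}{855101533206}$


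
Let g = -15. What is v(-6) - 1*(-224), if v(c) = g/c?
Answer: 453/2 ≈ 226.50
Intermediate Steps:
v(c) = -15/c
v(-6) - 1*(-224) = -15/(-6) - 1*(-224) = -15*(-⅙) + 224 = 5/2 + 224 = 453/2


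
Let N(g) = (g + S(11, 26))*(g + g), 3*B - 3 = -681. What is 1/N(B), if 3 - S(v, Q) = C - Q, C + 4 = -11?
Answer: 1/82264 ≈ 1.2156e-5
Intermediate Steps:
C = -15 (C = -4 - 11 = -15)
B = -226 (B = 1 + (⅓)*(-681) = 1 - 227 = -226)
S(v, Q) = 18 + Q (S(v, Q) = 3 - (-15 - Q) = 3 + (15 + Q) = 18 + Q)
N(g) = 2*g*(44 + g) (N(g) = (g + (18 + 26))*(g + g) = (g + 44)*(2*g) = (44 + g)*(2*g) = 2*g*(44 + g))
1/N(B) = 1/(2*(-226)*(44 - 226)) = 1/(2*(-226)*(-182)) = 1/82264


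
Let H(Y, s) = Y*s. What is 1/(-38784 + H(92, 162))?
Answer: -1/23880 ≈ -4.1876e-5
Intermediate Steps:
1/(-38784 + H(92, 162)) = 1/(-38784 + 92*162) = 1/(-38784 + 14904) = 1/(-23880) = -1/23880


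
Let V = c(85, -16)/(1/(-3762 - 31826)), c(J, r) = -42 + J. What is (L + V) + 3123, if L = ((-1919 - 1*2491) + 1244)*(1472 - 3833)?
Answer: 5947765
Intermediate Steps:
L = 7474926 (L = ((-1919 - 2491) + 1244)*(-2361) = (-4410 + 1244)*(-2361) = -3166*(-2361) = 7474926)
V = -1530284 (V = (-42 + 85)/(1/(-3762 - 31826)) = 43/(1/(-35588)) = 43/(-1/35588) = 43*(-35588) = -1530284)
(L + V) + 3123 = (7474926 - 1530284) + 3123 = 5944642 + 3123 = 5947765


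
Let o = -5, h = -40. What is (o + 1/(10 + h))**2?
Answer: 22801/900 ≈ 25.334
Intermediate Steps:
(o + 1/(10 + h))**2 = (-5 + 1/(10 - 40))**2 = (-5 + 1/(-30))**2 = (-5 - 1/30)**2 = (-151/30)**2 = 22801/900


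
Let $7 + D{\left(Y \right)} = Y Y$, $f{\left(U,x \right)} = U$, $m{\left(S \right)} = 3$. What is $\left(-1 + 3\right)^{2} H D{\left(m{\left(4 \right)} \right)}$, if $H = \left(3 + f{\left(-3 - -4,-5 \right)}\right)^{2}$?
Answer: $128$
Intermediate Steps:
$H = 16$ ($H = \left(3 - -1\right)^{2} = \left(3 + \left(-3 + 4\right)\right)^{2} = \left(3 + 1\right)^{2} = 4^{2} = 16$)
$D{\left(Y \right)} = -7 + Y^{2}$ ($D{\left(Y \right)} = -7 + Y Y = -7 + Y^{2}$)
$\left(-1 + 3\right)^{2} H D{\left(m{\left(4 \right)} \right)} = \left(-1 + 3\right)^{2} \cdot 16 \left(-7 + 3^{2}\right) = 2^{2} \cdot 16 \left(-7 + 9\right) = 4 \cdot 16 \cdot 2 = 64 \cdot 2 = 128$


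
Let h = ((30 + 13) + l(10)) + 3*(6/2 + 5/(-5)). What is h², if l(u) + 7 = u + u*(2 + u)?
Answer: 29584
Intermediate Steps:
l(u) = -7 + u + u*(2 + u) (l(u) = -7 + (u + u*(2 + u)) = -7 + u + u*(2 + u))
h = 172 (h = ((30 + 13) + (-7 + 10² + 3*10)) + 3*(6/2 + 5/(-5)) = (43 + (-7 + 100 + 30)) + 3*(6*(½) + 5*(-⅕)) = (43 + 123) + 3*(3 - 1) = 166 + 3*2 = 166 + 6 = 172)
h² = 172² = 29584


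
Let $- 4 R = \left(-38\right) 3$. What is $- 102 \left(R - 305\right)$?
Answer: $28203$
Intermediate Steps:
$R = \frac{57}{2}$ ($R = - \frac{\left(-38\right) 3}{4} = \left(- \frac{1}{4}\right) \left(-114\right) = \frac{57}{2} \approx 28.5$)
$- 102 \left(R - 305\right) = - 102 \left(\frac{57}{2} - 305\right) = \left(-102\right) \left(- \frac{553}{2}\right) = 28203$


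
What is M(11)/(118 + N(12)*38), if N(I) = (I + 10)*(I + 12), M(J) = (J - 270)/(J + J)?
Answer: -259/444004 ≈ -0.00058333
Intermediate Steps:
M(J) = (-270 + J)/(2*J) (M(J) = (-270 + J)/((2*J)) = (-270 + J)*(1/(2*J)) = (-270 + J)/(2*J))
N(I) = (10 + I)*(12 + I)
M(11)/(118 + N(12)*38) = ((½)*(-270 + 11)/11)/(118 + (120 + 12² + 22*12)*38) = ((½)*(1/11)*(-259))/(118 + (120 + 144 + 264)*38) = -259/(22*(118 + 528*38)) = -259/(22*(118 + 20064)) = -259/22/20182 = -259/22*1/20182 = -259/444004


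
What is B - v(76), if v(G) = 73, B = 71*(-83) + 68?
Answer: -5898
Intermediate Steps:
B = -5825 (B = -5893 + 68 = -5825)
B - v(76) = -5825 - 1*73 = -5825 - 73 = -5898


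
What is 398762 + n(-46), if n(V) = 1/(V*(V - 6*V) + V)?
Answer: 4237245011/10626 ≈ 3.9876e+5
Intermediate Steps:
n(V) = 1/(V - 5*V²) (n(V) = 1/(V*(-5*V) + V) = 1/(-5*V² + V) = 1/(V - 5*V²))
398762 + n(-46) = 398762 - 1/(-46*(-1 + 5*(-46))) = 398762 - 1*(-1/46)/(-1 - 230) = 398762 - 1*(-1/46)/(-231) = 398762 - 1*(-1/46)*(-1/231) = 398762 - 1/10626 = 4237245011/10626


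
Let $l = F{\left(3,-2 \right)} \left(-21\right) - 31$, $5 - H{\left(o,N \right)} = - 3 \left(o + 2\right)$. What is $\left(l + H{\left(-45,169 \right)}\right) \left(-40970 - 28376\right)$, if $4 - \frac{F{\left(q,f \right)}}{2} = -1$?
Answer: $25311290$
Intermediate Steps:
$H{\left(o,N \right)} = 11 + 3 o$ ($H{\left(o,N \right)} = 5 - - 3 \left(o + 2\right) = 5 - - 3 \left(2 + o\right) = 5 - \left(-6 - 3 o\right) = 5 + \left(6 + 3 o\right) = 11 + 3 o$)
$F{\left(q,f \right)} = 10$ ($F{\left(q,f \right)} = 8 - -2 = 8 + 2 = 10$)
$l = -241$ ($l = 10 \left(-21\right) - 31 = -210 - 31 = -241$)
$\left(l + H{\left(-45,169 \right)}\right) \left(-40970 - 28376\right) = \left(-241 + \left(11 + 3 \left(-45\right)\right)\right) \left(-40970 - 28376\right) = \left(-241 + \left(11 - 135\right)\right) \left(-69346\right) = \left(-241 - 124\right) \left(-69346\right) = \left(-365\right) \left(-69346\right) = 25311290$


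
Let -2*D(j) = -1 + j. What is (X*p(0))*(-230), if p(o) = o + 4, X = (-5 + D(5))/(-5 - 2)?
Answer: -920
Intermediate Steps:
D(j) = ½ - j/2 (D(j) = -(-1 + j)/2 = ½ - j/2)
X = 1 (X = (-5 + (½ - ½*5))/(-5 - 2) = (-5 + (½ - 5/2))/(-7) = (-5 - 2)*(-⅐) = -7*(-⅐) = 1)
p(o) = 4 + o
(X*p(0))*(-230) = (1*(4 + 0))*(-230) = (1*4)*(-230) = 4*(-230) = -920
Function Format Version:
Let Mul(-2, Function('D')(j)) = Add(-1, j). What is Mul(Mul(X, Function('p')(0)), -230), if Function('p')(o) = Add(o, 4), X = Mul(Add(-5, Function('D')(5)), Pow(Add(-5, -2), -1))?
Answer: -920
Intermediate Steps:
Function('D')(j) = Add(Rational(1, 2), Mul(Rational(-1, 2), j)) (Function('D')(j) = Mul(Rational(-1, 2), Add(-1, j)) = Add(Rational(1, 2), Mul(Rational(-1, 2), j)))
X = 1 (X = Mul(Add(-5, Add(Rational(1, 2), Mul(Rational(-1, 2), 5))), Pow(Add(-5, -2), -1)) = Mul(Add(-5, Add(Rational(1, 2), Rational(-5, 2))), Pow(-7, -1)) = Mul(Add(-5, -2), Rational(-1, 7)) = Mul(-7, Rational(-1, 7)) = 1)
Function('p')(o) = Add(4, o)
Mul(Mul(X, Function('p')(0)), -230) = Mul(Mul(1, Add(4, 0)), -230) = Mul(Mul(1, 4), -230) = Mul(4, -230) = -920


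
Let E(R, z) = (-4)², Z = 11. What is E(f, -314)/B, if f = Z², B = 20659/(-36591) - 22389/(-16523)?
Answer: 4836744744/238943621 ≈ 20.242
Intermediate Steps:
B = 477887242/604593093 (B = 20659*(-1/36591) - 22389*(-1/16523) = -20659/36591 + 22389/16523 = 477887242/604593093 ≈ 0.79043)
f = 121 (f = 11² = 121)
E(R, z) = 16
E(f, -314)/B = 16/(477887242/604593093) = 16*(604593093/477887242) = 4836744744/238943621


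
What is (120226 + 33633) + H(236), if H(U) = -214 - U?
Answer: 153409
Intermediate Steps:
(120226 + 33633) + H(236) = (120226 + 33633) + (-214 - 1*236) = 153859 + (-214 - 236) = 153859 - 450 = 153409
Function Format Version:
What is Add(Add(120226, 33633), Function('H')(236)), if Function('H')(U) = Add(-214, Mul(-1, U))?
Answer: 153409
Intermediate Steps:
Add(Add(120226, 33633), Function('H')(236)) = Add(Add(120226, 33633), Add(-214, Mul(-1, 236))) = Add(153859, Add(-214, -236)) = Add(153859, -450) = 153409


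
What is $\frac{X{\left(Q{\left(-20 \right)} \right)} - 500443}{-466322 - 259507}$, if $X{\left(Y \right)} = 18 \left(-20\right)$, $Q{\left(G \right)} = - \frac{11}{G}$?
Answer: $\frac{500803}{725829} \approx 0.68997$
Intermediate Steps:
$X{\left(Y \right)} = -360$
$\frac{X{\left(Q{\left(-20 \right)} \right)} - 500443}{-466322 - 259507} = \frac{-360 - 500443}{-466322 - 259507} = - \frac{500803}{-725829} = \left(-500803\right) \left(- \frac{1}{725829}\right) = \frac{500803}{725829}$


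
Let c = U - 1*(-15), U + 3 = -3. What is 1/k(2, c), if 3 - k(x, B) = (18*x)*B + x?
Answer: -1/323 ≈ -0.0030960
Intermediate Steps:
U = -6 (U = -3 - 3 = -6)
c = 9 (c = -6 - 1*(-15) = -6 + 15 = 9)
k(x, B) = 3 - x - 18*B*x (k(x, B) = 3 - ((18*x)*B + x) = 3 - (18*B*x + x) = 3 - (x + 18*B*x) = 3 + (-x - 18*B*x) = 3 - x - 18*B*x)
1/k(2, c) = 1/(3 - 1*2 - 18*9*2) = 1/(3 - 2 - 324) = 1/(-323) = -1/323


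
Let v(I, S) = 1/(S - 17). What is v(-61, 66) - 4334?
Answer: -212365/49 ≈ -4334.0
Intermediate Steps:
v(I, S) = 1/(-17 + S)
v(-61, 66) - 4334 = 1/(-17 + 66) - 4334 = 1/49 - 4334 = -212365/49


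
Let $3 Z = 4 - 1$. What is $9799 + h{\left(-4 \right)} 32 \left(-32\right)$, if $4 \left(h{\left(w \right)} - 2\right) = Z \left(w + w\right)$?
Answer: $9799$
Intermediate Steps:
$Z = 1$ ($Z = \frac{4 - 1}{3} = \frac{1}{3} \cdot 3 = 1$)
$h{\left(w \right)} = 2 + \frac{w}{2}$ ($h{\left(w \right)} = 2 + \frac{1 \left(w + w\right)}{4} = 2 + \frac{1 \cdot 2 w}{4} = 2 + \frac{2 w}{4} = 2 + \frac{w}{2}$)
$9799 + h{\left(-4 \right)} 32 \left(-32\right) = 9799 + \left(2 + \frac{1}{2} \left(-4\right)\right) 32 \left(-32\right) = 9799 + \left(2 - 2\right) 32 \left(-32\right) = 9799 + 0 \cdot 32 \left(-32\right) = 9799 + 0 \left(-32\right) = 9799 + 0 = 9799$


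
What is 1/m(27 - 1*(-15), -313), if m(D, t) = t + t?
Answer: -1/626 ≈ -0.0015974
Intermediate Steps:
m(D, t) = 2*t
1/m(27 - 1*(-15), -313) = 1/(2*(-313)) = 1/(-626) = -1/626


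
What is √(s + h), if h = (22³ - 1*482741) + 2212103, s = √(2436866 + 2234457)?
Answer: √(1740010 + √4671323) ≈ 1319.9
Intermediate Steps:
s = √4671323 ≈ 2161.3
h = 1740010 (h = (10648 - 482741) + 2212103 = -472093 + 2212103 = 1740010)
√(s + h) = √(√4671323 + 1740010) = √(1740010 + √4671323)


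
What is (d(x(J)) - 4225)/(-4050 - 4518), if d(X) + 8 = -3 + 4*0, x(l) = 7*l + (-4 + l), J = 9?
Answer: 353/714 ≈ 0.49440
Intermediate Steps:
x(l) = -4 + 8*l
d(X) = -11 (d(X) = -8 + (-3 + 4*0) = -8 + (-3 + 0) = -8 - 3 = -11)
(d(x(J)) - 4225)/(-4050 - 4518) = (-11 - 4225)/(-4050 - 4518) = -4236/(-8568) = -4236*(-1/8568) = 353/714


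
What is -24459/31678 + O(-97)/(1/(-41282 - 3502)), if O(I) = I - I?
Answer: -24459/31678 ≈ -0.77211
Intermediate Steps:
O(I) = 0
-24459/31678 + O(-97)/(1/(-41282 - 3502)) = -24459/31678 + 0/(1/(-41282 - 3502)) = -24459*1/31678 + 0/(1/(-44784)) = -24459/31678 + 0/(-1/44784) = -24459/31678 + 0*(-44784) = -24459/31678 + 0 = -24459/31678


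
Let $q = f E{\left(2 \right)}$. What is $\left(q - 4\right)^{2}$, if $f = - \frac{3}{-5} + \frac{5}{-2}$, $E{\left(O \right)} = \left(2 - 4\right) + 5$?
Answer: $\frac{9409}{100} \approx 94.09$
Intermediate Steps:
$E{\left(O \right)} = 3$ ($E{\left(O \right)} = -2 + 5 = 3$)
$f = - \frac{19}{10}$ ($f = \left(-3\right) \left(- \frac{1}{5}\right) + 5 \left(- \frac{1}{2}\right) = \frac{3}{5} - \frac{5}{2} = - \frac{19}{10} \approx -1.9$)
$q = - \frac{57}{10}$ ($q = \left(- \frac{19}{10}\right) 3 = - \frac{57}{10} \approx -5.7$)
$\left(q - 4\right)^{2} = \left(- \frac{57}{10} - 4\right)^{2} = \left(- \frac{97}{10}\right)^{2} = \frac{9409}{100}$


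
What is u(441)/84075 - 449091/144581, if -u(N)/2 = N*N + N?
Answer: -31373787063/4051882525 ≈ -7.7430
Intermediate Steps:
u(N) = -2*N - 2*N² (u(N) = -2*(N*N + N) = -2*(N² + N) = -2*(N + N²) = -2*N - 2*N²)
u(441)/84075 - 449091/144581 = -2*441*(1 + 441)/84075 - 449091/144581 = -2*441*442*(1/84075) - 449091*1/144581 = -389844*1/84075 - 449091/144581 = -129948/28025 - 449091/144581 = -31373787063/4051882525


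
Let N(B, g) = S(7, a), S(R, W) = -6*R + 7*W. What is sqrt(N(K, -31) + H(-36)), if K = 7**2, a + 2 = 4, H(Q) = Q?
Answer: 8*I ≈ 8.0*I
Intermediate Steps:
a = 2 (a = -2 + 4 = 2)
K = 49
N(B, g) = -28 (N(B, g) = -6*7 + 7*2 = -42 + 14 = -28)
sqrt(N(K, -31) + H(-36)) = sqrt(-28 - 36) = sqrt(-64) = 8*I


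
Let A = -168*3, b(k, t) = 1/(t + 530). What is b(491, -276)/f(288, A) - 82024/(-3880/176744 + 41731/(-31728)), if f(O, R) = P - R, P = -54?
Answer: 6571803422710163863/107139226500900 ≈ 61339.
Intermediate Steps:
b(k, t) = 1/(530 + t)
A = -504
f(O, R) = -54 - R
b(491, -276)/f(288, A) - 82024/(-3880/176744 + 41731/(-31728)) = 1/((530 - 276)*(-54 - 1*(-504))) - 82024/(-3880/176744 + 41731/(-31728)) = 1/(254*(-54 + 504)) - 82024/(-3880*1/176744 + 41731*(-1/31728)) = (1/254)/450 - 82024/(-485/22093 - 41731/31728) = (1/254)*(1/450) - 82024/(-937351063/700966704) = 1/114300 - 82024*(-700966704/937351063) = 1/114300 + 57496092928896/937351063 = 6571803422710163863/107139226500900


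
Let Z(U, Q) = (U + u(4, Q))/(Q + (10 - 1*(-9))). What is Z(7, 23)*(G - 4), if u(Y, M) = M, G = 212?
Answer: 1040/7 ≈ 148.57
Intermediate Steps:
Z(U, Q) = (Q + U)/(19 + Q) (Z(U, Q) = (U + Q)/(Q + (10 - 1*(-9))) = (Q + U)/(Q + (10 + 9)) = (Q + U)/(Q + 19) = (Q + U)/(19 + Q))
Z(7, 23)*(G - 4) = ((23 + 7)/(19 + 23))*(212 - 4) = (30/42)*208 = ((1/42)*30)*208 = (5/7)*208 = 1040/7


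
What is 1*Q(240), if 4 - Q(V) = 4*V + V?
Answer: -1196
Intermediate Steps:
Q(V) = 4 - 5*V (Q(V) = 4 - (4*V + V) = 4 - 5*V)
1*Q(240) = 1*(4 - 5*240) = 1*(4 - 1200) = 1*(-1196) = -1196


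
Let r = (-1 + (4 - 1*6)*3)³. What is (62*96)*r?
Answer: -2041536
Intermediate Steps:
r = -343 (r = (-1 + (4 - 6)*3)³ = (-1 - 2*3)³ = (-1 - 6)³ = (-7)³ = -343)
(62*96)*r = (62*96)*(-343) = 5952*(-343) = -2041536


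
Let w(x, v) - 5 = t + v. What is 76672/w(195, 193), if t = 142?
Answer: 19168/85 ≈ 225.51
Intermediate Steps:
w(x, v) = 147 + v (w(x, v) = 5 + (142 + v) = 147 + v)
76672/w(195, 193) = 76672/(147 + 193) = 76672/340 = 76672*(1/340) = 19168/85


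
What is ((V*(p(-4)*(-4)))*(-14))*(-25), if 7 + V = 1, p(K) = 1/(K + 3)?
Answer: -8400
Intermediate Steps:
p(K) = 1/(3 + K)
V = -6 (V = -7 + 1 = -6)
((V*(p(-4)*(-4)))*(-14))*(-25) = (-6*(-4)/(3 - 4)*(-14))*(-25) = (-6*(-4)/(-1)*(-14))*(-25) = (-(-6)*(-4)*(-14))*(-25) = (-6*4*(-14))*(-25) = -24*(-14)*(-25) = 336*(-25) = -8400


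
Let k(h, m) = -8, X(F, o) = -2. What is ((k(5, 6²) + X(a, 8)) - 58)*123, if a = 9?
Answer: -8364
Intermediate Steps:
((k(5, 6²) + X(a, 8)) - 58)*123 = ((-8 - 2) - 58)*123 = (-10 - 58)*123 = -68*123 = -8364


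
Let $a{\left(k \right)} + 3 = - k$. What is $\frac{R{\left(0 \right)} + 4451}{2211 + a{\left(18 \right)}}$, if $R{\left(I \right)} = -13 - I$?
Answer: $\frac{2219}{1095} \approx 2.0265$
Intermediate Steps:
$a{\left(k \right)} = -3 - k$
$\frac{R{\left(0 \right)} + 4451}{2211 + a{\left(18 \right)}} = \frac{\left(-13 - 0\right) + 4451}{2211 - 21} = \frac{\left(-13 + 0\right) + 4451}{2211 - 21} = \frac{-13 + 4451}{2211 - 21} = \frac{4438}{2190} = 4438 \cdot \frac{1}{2190} = \frac{2219}{1095}$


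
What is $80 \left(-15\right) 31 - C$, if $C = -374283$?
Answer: $337083$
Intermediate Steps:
$80 \left(-15\right) 31 - C = 80 \left(-15\right) 31 - -374283 = \left(-1200\right) 31 + 374283 = -37200 + 374283 = 337083$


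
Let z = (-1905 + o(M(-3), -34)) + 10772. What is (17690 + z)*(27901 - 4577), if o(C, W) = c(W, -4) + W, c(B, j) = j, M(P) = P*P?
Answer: 618529156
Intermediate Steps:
M(P) = P²
o(C, W) = -4 + W
z = 8829 (z = (-1905 + (-4 - 34)) + 10772 = (-1905 - 38) + 10772 = -1943 + 10772 = 8829)
(17690 + z)*(27901 - 4577) = (17690 + 8829)*(27901 - 4577) = 26519*23324 = 618529156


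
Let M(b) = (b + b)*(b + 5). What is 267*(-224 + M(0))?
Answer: -59808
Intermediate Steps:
M(b) = 2*b*(5 + b) (M(b) = (2*b)*(5 + b) = 2*b*(5 + b))
267*(-224 + M(0)) = 267*(-224 + 2*0*(5 + 0)) = 267*(-224 + 2*0*5) = 267*(-224 + 0) = 267*(-224) = -59808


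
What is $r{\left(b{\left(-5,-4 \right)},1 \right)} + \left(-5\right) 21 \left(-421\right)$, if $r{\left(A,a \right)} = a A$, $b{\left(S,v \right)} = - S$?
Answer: $44210$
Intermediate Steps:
$r{\left(A,a \right)} = A a$
$r{\left(b{\left(-5,-4 \right)},1 \right)} + \left(-5\right) 21 \left(-421\right) = \left(-1\right) \left(-5\right) 1 + \left(-5\right) 21 \left(-421\right) = 5 \cdot 1 - -44205 = 5 + 44205 = 44210$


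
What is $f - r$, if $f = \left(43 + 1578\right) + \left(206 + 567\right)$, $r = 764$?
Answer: $1630$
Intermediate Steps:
$f = 2394$ ($f = 1621 + 773 = 2394$)
$f - r = 2394 - 764 = 1630$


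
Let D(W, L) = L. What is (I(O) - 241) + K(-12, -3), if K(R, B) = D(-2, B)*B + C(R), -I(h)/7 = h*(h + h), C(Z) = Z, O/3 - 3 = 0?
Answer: -1378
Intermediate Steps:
O = 9 (O = 9 + 3*0 = 9 + 0 = 9)
I(h) = -14*h**2 (I(h) = -7*h*(h + h) = -7*h*2*h = -14*h**2)
K(R, B) = R + B**2 (K(R, B) = B*B + R = B**2 + R = R + B**2)
(I(O) - 241) + K(-12, -3) = (-14*9**2 - 241) + (-12 + (-3)**2) = (-14*81 - 241) + (-12 + 9) = (-1134 - 241) - 3 = -1375 - 3 = -1378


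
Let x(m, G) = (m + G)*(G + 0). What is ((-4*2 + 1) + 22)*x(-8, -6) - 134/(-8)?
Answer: 5107/4 ≈ 1276.8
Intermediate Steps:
x(m, G) = G*(G + m) (x(m, G) = (G + m)*G = G*(G + m))
((-4*2 + 1) + 22)*x(-8, -6) - 134/(-8) = ((-4*2 + 1) + 22)*(-6*(-6 - 8)) - 134/(-8) = ((-8 + 1) + 22)*(-6*(-14)) - 134*(-⅛) = (-7 + 22)*84 + 67/4 = 15*84 + 67/4 = 1260 + 67/4 = 5107/4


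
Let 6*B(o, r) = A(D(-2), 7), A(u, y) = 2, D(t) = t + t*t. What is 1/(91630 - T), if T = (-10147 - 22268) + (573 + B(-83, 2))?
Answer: 3/370415 ≈ 8.0990e-6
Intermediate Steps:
D(t) = t + t**2
B(o, r) = 1/3 (B(o, r) = (1/6)*2 = 1/3)
T = -95525/3 (T = (-10147 - 22268) + (573 + 1/3) = -32415 + 1720/3 = -95525/3 ≈ -31842.)
1/(91630 - T) = 1/(91630 - 1*(-95525/3)) = 1/(91630 + 95525/3) = 1/(370415/3) = 3/370415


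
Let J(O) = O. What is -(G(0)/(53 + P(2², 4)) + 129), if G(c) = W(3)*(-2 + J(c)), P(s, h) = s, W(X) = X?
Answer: -2449/19 ≈ -128.89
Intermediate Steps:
G(c) = -6 + 3*c (G(c) = 3*(-2 + c) = -6 + 3*c)
-(G(0)/(53 + P(2², 4)) + 129) = -((-6 + 3*0)/(53 + 2²) + 129) = -((-6 + 0)/(53 + 4) + 129) = -(-6/57 + 129) = -(-6*1/57 + 129) = -(-2/19 + 129) = -1*2449/19 = -2449/19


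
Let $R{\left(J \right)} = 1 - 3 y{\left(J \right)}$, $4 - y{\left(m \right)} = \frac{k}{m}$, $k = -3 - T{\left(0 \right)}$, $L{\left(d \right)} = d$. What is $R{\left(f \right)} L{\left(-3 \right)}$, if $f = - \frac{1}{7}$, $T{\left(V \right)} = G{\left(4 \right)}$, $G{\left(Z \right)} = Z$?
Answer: $-408$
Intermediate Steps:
$T{\left(V \right)} = 4$
$f = - \frac{1}{7}$ ($f = \left(-1\right) \frac{1}{7} = - \frac{1}{7} \approx -0.14286$)
$k = -7$ ($k = -3 - 4 = -7$)
$y{\left(m \right)} = 4 + \frac{7}{m}$ ($y{\left(m \right)} = 4 - - \frac{7}{m} = 4 + \frac{7}{m}$)
$R{\left(J \right)} = -11 - \frac{21}{J}$ ($R{\left(J \right)} = 1 - 3 \left(4 + \frac{7}{J}\right) = 1 - \left(12 + \frac{21}{J}\right) = -11 - \frac{21}{J}$)
$R{\left(f \right)} L{\left(-3 \right)} = \left(-11 - \frac{21}{- \frac{1}{7}}\right) \left(-3\right) = \left(-11 - -147\right) \left(-3\right) = \left(-11 + 147\right) \left(-3\right) = 136 \left(-3\right) = -408$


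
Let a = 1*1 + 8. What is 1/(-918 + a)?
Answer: -1/909 ≈ -0.0011001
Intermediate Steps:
a = 9 (a = 1 + 8 = 9)
1/(-918 + a) = 1/(-918 + 9) = 1/(-909) = -1/909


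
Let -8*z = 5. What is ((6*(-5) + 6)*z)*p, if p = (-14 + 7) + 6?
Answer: -15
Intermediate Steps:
z = -5/8 (z = -1/8*5 = -5/8 ≈ -0.62500)
p = -1 (p = -7 + 6 = -1)
((6*(-5) + 6)*z)*p = ((6*(-5) + 6)*(-5/8))*(-1) = ((-30 + 6)*(-5/8))*(-1) = -24*(-5/8)*(-1) = 15*(-1) = -15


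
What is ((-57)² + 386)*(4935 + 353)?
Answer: 19221880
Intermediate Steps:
((-57)² + 386)*(4935 + 353) = (3249 + 386)*5288 = 3635*5288 = 19221880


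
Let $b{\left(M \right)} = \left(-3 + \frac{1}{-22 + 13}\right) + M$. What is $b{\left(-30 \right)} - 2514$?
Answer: $- \frac{22924}{9} \approx -2547.1$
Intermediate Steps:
$b{\left(M \right)} = - \frac{28}{9} + M$ ($b{\left(M \right)} = \left(-3 + \frac{1}{-9}\right) + M = \left(-3 - \frac{1}{9}\right) + M = - \frac{28}{9} + M$)
$b{\left(-30 \right)} - 2514 = \left(- \frac{28}{9} - 30\right) - 2514 = - \frac{298}{9} - 2514 = - \frac{22924}{9}$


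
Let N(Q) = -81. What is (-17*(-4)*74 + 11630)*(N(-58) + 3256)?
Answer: 52901850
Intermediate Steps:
(-17*(-4)*74 + 11630)*(N(-58) + 3256) = (-17*(-4)*74 + 11630)*(-81 + 3256) = (68*74 + 11630)*3175 = (5032 + 11630)*3175 = 16662*3175 = 52901850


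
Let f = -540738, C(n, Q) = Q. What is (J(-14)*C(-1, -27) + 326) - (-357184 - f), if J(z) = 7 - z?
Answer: -183795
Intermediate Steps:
(J(-14)*C(-1, -27) + 326) - (-357184 - f) = ((7 - 1*(-14))*(-27) + 326) - (-357184 - 1*(-540738)) = ((7 + 14)*(-27) + 326) - (-357184 + 540738) = (21*(-27) + 326) - 1*183554 = (-567 + 326) - 183554 = -241 - 183554 = -183795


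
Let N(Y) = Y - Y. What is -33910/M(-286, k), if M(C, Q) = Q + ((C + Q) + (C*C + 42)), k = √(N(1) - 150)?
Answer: -115226180/277113721 + 84775*I*√6/1662682326 ≈ -0.41581 + 0.00012489*I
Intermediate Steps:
N(Y) = 0
k = 5*I*√6 (k = √(0 - 150) = √(-150) = 5*I*√6 ≈ 12.247*I)
M(C, Q) = 42 + C + C² + 2*Q (M(C, Q) = Q + ((C + Q) + (C² + 42)) = Q + ((C + Q) + (42 + C²)) = Q + (42 + C + Q + C²) = 42 + C + C² + 2*Q)
-33910/M(-286, k) = -33910/(42 - 286 + (-286)² + 2*(5*I*√6)) = -33910/(42 - 286 + 81796 + 10*I*√6) = -33910/(81552 + 10*I*√6)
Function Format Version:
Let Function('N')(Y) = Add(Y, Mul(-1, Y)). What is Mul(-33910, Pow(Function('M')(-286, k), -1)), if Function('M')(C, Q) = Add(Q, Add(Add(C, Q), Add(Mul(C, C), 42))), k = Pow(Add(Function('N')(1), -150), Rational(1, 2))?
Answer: Add(Rational(-115226180, 277113721), Mul(Rational(84775, 1662682326), I, Pow(6, Rational(1, 2)))) ≈ Add(-0.41581, Mul(0.00012489, I))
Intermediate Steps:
Function('N')(Y) = 0
k = Mul(5, I, Pow(6, Rational(1, 2))) (k = Pow(Add(0, -150), Rational(1, 2)) = Pow(-150, Rational(1, 2)) = Mul(5, I, Pow(6, Rational(1, 2))) ≈ Mul(12.247, I))
Function('M')(C, Q) = Add(42, C, Pow(C, 2), Mul(2, Q)) (Function('M')(C, Q) = Add(Q, Add(Add(C, Q), Add(Pow(C, 2), 42))) = Add(Q, Add(Add(C, Q), Add(42, Pow(C, 2)))) = Add(Q, Add(42, C, Q, Pow(C, 2))) = Add(42, C, Pow(C, 2), Mul(2, Q)))
Mul(-33910, Pow(Function('M')(-286, k), -1)) = Mul(-33910, Pow(Add(42, -286, Pow(-286, 2), Mul(2, Mul(5, I, Pow(6, Rational(1, 2))))), -1)) = Mul(-33910, Pow(Add(42, -286, 81796, Mul(10, I, Pow(6, Rational(1, 2)))), -1)) = Mul(-33910, Pow(Add(81552, Mul(10, I, Pow(6, Rational(1, 2)))), -1))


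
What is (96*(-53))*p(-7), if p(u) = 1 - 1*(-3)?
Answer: -20352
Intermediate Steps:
p(u) = 4 (p(u) = 1 + 3 = 4)
(96*(-53))*p(-7) = (96*(-53))*4 = -5088*4 = -20352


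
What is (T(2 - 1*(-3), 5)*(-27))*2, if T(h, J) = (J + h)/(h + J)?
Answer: -54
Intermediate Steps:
T(h, J) = 1 (T(h, J) = (J + h)/(J + h) = 1)
(T(2 - 1*(-3), 5)*(-27))*2 = (1*(-27))*2 = -27*2 = -54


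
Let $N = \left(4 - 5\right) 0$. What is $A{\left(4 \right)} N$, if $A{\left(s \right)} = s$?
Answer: $0$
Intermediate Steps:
$N = 0$ ($N = \left(-1\right) 0 = 0$)
$A{\left(4 \right)} N = 4 \cdot 0 = 0$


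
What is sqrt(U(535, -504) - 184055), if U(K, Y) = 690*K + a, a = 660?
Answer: sqrt(185755) ≈ 430.99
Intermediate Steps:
U(K, Y) = 660 + 690*K (U(K, Y) = 690*K + 660 = 660 + 690*K)
sqrt(U(535, -504) - 184055) = sqrt((660 + 690*535) - 184055) = sqrt((660 + 369150) - 184055) = sqrt(369810 - 184055) = sqrt(185755)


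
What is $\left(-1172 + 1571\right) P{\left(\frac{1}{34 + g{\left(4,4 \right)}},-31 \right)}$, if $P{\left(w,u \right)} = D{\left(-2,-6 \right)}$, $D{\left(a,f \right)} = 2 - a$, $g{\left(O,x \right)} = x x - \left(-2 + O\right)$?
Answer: $1596$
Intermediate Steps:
$g{\left(O,x \right)} = 2 + x^{2} - O$ ($g{\left(O,x \right)} = x^{2} - \left(-2 + O\right) = 2 + x^{2} - O$)
$P{\left(w,u \right)} = 4$ ($P{\left(w,u \right)} = 2 - -2 = 2 + 2 = 4$)
$\left(-1172 + 1571\right) P{\left(\frac{1}{34 + g{\left(4,4 \right)}},-31 \right)} = \left(-1172 + 1571\right) 4 = 399 \cdot 4 = 1596$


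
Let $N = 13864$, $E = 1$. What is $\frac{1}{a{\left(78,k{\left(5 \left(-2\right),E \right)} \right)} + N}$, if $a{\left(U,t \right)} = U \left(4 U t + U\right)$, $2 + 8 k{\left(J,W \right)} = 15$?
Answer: $\frac{1}{59494} \approx 1.6808 \cdot 10^{-5}$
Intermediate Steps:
$k{\left(J,W \right)} = \frac{13}{8}$ ($k{\left(J,W \right)} = - \frac{1}{4} + \frac{1}{8} \cdot 15 = - \frac{1}{4} + \frac{15}{8} = \frac{13}{8}$)
$a{\left(U,t \right)} = U \left(U + 4 U t\right)$ ($a{\left(U,t \right)} = U \left(4 U t + U\right) = U \left(U + 4 U t\right)$)
$\frac{1}{a{\left(78,k{\left(5 \left(-2\right),E \right)} \right)} + N} = \frac{1}{78^{2} \left(1 + 4 \cdot \frac{13}{8}\right) + 13864} = \frac{1}{6084 \left(1 + \frac{13}{2}\right) + 13864} = \frac{1}{6084 \cdot \frac{15}{2} + 13864} = \frac{1}{45630 + 13864} = \frac{1}{59494}$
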